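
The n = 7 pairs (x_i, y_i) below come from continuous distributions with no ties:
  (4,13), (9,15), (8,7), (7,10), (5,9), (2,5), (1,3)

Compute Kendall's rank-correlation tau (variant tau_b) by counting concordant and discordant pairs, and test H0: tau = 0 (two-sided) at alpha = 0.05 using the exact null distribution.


Step 1: Enumerate the 21 unordered pairs (i,j) with i<j and classify each by sign(x_j-x_i) * sign(y_j-y_i).
  (1,2):dx=+5,dy=+2->C; (1,3):dx=+4,dy=-6->D; (1,4):dx=+3,dy=-3->D; (1,5):dx=+1,dy=-4->D
  (1,6):dx=-2,dy=-8->C; (1,7):dx=-3,dy=-10->C; (2,3):dx=-1,dy=-8->C; (2,4):dx=-2,dy=-5->C
  (2,5):dx=-4,dy=-6->C; (2,6):dx=-7,dy=-10->C; (2,7):dx=-8,dy=-12->C; (3,4):dx=-1,dy=+3->D
  (3,5):dx=-3,dy=+2->D; (3,6):dx=-6,dy=-2->C; (3,7):dx=-7,dy=-4->C; (4,5):dx=-2,dy=-1->C
  (4,6):dx=-5,dy=-5->C; (4,7):dx=-6,dy=-7->C; (5,6):dx=-3,dy=-4->C; (5,7):dx=-4,dy=-6->C
  (6,7):dx=-1,dy=-2->C
Step 2: C = 16, D = 5, total pairs = 21.
Step 3: tau = (C - D)/(n(n-1)/2) = (16 - 5)/21 = 0.523810.
Step 4: Exact two-sided p-value (enumerate n! = 5040 permutations of y under H0): p = 0.136111.
Step 5: alpha = 0.05. fail to reject H0.

tau_b = 0.5238 (C=16, D=5), p = 0.136111, fail to reject H0.


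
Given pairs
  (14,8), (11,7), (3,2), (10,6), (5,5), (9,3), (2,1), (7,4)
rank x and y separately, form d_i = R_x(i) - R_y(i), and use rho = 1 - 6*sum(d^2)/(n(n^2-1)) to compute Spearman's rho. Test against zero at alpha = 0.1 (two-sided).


Step 1: Rank x and y separately (midranks; no ties here).
rank(x): 14->8, 11->7, 3->2, 10->6, 5->3, 9->5, 2->1, 7->4
rank(y): 8->8, 7->7, 2->2, 6->6, 5->5, 3->3, 1->1, 4->4
Step 2: d_i = R_x(i) - R_y(i); compute d_i^2.
  (8-8)^2=0, (7-7)^2=0, (2-2)^2=0, (6-6)^2=0, (3-5)^2=4, (5-3)^2=4, (1-1)^2=0, (4-4)^2=0
sum(d^2) = 8.
Step 3: rho = 1 - 6*8 / (8*(8^2 - 1)) = 1 - 48/504 = 0.904762.
Step 4: Under H0, t = rho * sqrt((n-2)/(1-rho^2)) = 5.2034 ~ t(6).
Step 5: Two-sided p-value from the t-distribution with 6 df = 0.002008.
Step 6: alpha = 0.1. reject H0.

rho = 0.9048, p = 0.002008, reject H0 at alpha = 0.1.


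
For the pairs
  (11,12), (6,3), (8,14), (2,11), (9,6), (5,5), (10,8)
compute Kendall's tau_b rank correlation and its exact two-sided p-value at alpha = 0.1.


Step 1: Enumerate the 21 unordered pairs (i,j) with i<j and classify each by sign(x_j-x_i) * sign(y_j-y_i).
  (1,2):dx=-5,dy=-9->C; (1,3):dx=-3,dy=+2->D; (1,4):dx=-9,dy=-1->C; (1,5):dx=-2,dy=-6->C
  (1,6):dx=-6,dy=-7->C; (1,7):dx=-1,dy=-4->C; (2,3):dx=+2,dy=+11->C; (2,4):dx=-4,dy=+8->D
  (2,5):dx=+3,dy=+3->C; (2,6):dx=-1,dy=+2->D; (2,7):dx=+4,dy=+5->C; (3,4):dx=-6,dy=-3->C
  (3,5):dx=+1,dy=-8->D; (3,6):dx=-3,dy=-9->C; (3,7):dx=+2,dy=-6->D; (4,5):dx=+7,dy=-5->D
  (4,6):dx=+3,dy=-6->D; (4,7):dx=+8,dy=-3->D; (5,6):dx=-4,dy=-1->C; (5,7):dx=+1,dy=+2->C
  (6,7):dx=+5,dy=+3->C
Step 2: C = 13, D = 8, total pairs = 21.
Step 3: tau = (C - D)/(n(n-1)/2) = (13 - 8)/21 = 0.238095.
Step 4: Exact two-sided p-value (enumerate n! = 5040 permutations of y under H0): p = 0.561905.
Step 5: alpha = 0.1. fail to reject H0.

tau_b = 0.2381 (C=13, D=8), p = 0.561905, fail to reject H0.


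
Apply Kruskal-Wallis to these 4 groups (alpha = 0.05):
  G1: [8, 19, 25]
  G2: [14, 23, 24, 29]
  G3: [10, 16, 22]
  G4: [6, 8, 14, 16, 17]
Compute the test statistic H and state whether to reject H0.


Step 1: Combine all N = 15 observations and assign midranks.
sorted (value, group, rank): (6,G4,1), (8,G1,2.5), (8,G4,2.5), (10,G3,4), (14,G2,5.5), (14,G4,5.5), (16,G3,7.5), (16,G4,7.5), (17,G4,9), (19,G1,10), (22,G3,11), (23,G2,12), (24,G2,13), (25,G1,14), (29,G2,15)
Step 2: Sum ranks within each group.
R_1 = 26.5 (n_1 = 3)
R_2 = 45.5 (n_2 = 4)
R_3 = 22.5 (n_3 = 3)
R_4 = 25.5 (n_4 = 5)
Step 3: H = 12/(N(N+1)) * sum(R_i^2/n_i) - 3(N+1)
     = 12/(15*16) * (26.5^2/3 + 45.5^2/4 + 22.5^2/3 + 25.5^2/5) - 3*16
     = 0.050000 * 1050.45 - 48
     = 4.522292.
Step 4: Ties present; correction factor C = 1 - 18/(15^3 - 15) = 0.994643. Corrected H = 4.522292 / 0.994643 = 4.546649.
Step 5: Under H0, H ~ chi^2(3); p-value = 0.208167.
Step 6: alpha = 0.05. fail to reject H0.

H = 4.5466, df = 3, p = 0.208167, fail to reject H0.


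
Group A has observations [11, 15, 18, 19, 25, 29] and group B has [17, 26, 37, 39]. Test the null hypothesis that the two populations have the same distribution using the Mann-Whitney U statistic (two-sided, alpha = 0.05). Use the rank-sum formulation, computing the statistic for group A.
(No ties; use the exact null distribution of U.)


Step 1: Combine and sort all 10 observations; assign midranks.
sorted (value, group): (11,X), (15,X), (17,Y), (18,X), (19,X), (25,X), (26,Y), (29,X), (37,Y), (39,Y)
ranks: 11->1, 15->2, 17->3, 18->4, 19->5, 25->6, 26->7, 29->8, 37->9, 39->10
Step 2: Rank sum for X: R1 = 1 + 2 + 4 + 5 + 6 + 8 = 26.
Step 3: U_X = R1 - n1(n1+1)/2 = 26 - 6*7/2 = 26 - 21 = 5.
       U_Y = n1*n2 - U_X = 24 - 5 = 19.
Step 4: No ties, so the exact null distribution of U (based on enumerating the C(10,6) = 210 equally likely rank assignments) gives the two-sided p-value.
Step 5: p-value = 0.171429; compare to alpha = 0.05. fail to reject H0.

U_X = 5, p = 0.171429, fail to reject H0 at alpha = 0.05.


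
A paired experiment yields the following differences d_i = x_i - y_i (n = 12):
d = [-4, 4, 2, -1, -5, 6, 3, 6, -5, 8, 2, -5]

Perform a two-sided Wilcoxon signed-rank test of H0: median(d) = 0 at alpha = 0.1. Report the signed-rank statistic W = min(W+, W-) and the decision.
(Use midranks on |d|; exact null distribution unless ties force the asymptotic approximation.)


Step 1: Drop any zero differences (none here) and take |d_i|.
|d| = [4, 4, 2, 1, 5, 6, 3, 6, 5, 8, 2, 5]
Step 2: Midrank |d_i| (ties get averaged ranks).
ranks: |4|->5.5, |4|->5.5, |2|->2.5, |1|->1, |5|->8, |6|->10.5, |3|->4, |6|->10.5, |5|->8, |8|->12, |2|->2.5, |5|->8
Step 3: Attach original signs; sum ranks with positive sign and with negative sign.
W+ = 5.5 + 2.5 + 10.5 + 4 + 10.5 + 12 + 2.5 = 47.5
W- = 5.5 + 1 + 8 + 8 + 8 = 30.5
(Check: W+ + W- = 78 should equal n(n+1)/2 = 78.)
Step 4: Test statistic W = min(W+, W-) = 30.5.
Step 5: Ties in |d|, so use the tie-corrected normal approximation.
        E[W] = n(n+1)/4 = 12*13/4 = 39.
        Tie groups: |d|=2 (t=2), |d|=4 (t=2), |d|=5 (t=3), |d|=6 (t=2); sum(t^3 - t) = 42.
        Var[W] = n(n+1)(2n+1)/24 - sum(t^3-t)/48 = 3900/24 - 42/48 = 161.625.
        z = (W - E[W]) / sqrt(Var[W]) = (30.5 - 39) / 12.7132 = -0.6686.
        Two-sided p = 2*Phi(z) = 0.503752.
Step 6: alpha = 0.1. fail to reject H0.

W+ = 47.5, W- = 30.5, W = min = 30.5, p = 0.503752, fail to reject H0.


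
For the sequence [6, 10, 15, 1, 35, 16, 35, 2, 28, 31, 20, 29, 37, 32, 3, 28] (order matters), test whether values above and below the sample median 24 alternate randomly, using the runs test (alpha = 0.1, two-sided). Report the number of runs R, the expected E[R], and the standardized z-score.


Step 1: Compute median = 24; label A = above, B = below.
Labels in order: BBBBABABAABAAABA  (n_A = 8, n_B = 8)
Step 2: Count runs R = 10.
Step 3: Under H0 (random ordering), E[R] = 2*n_A*n_B/(n_A+n_B) + 1 = 2*8*8/16 + 1 = 9.0000.
        Var[R] = 2*n_A*n_B*(2*n_A*n_B - n_A - n_B) / ((n_A+n_B)^2 * (n_A+n_B-1)) = 14336/3840 = 3.7333.
        SD[R] = 1.9322.
Step 4: Continuity-corrected z = (R - 0.5 - E[R]) / SD[R] = (10 - 0.5 - 9.0000) / 1.9322 = 0.2588.
Step 5: Two-sided p-value via normal approximation = 2*(1 - Phi(|z|)) = 0.795809.
Step 6: alpha = 0.1. fail to reject H0.

R = 10, z = 0.2588, p = 0.795809, fail to reject H0.


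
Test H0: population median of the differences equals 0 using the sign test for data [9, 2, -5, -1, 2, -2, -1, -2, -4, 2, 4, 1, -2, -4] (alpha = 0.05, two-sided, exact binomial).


Step 1: Discard zero differences. Original n = 14; n_eff = number of nonzero differences = 14.
Nonzero differences (with sign): +9, +2, -5, -1, +2, -2, -1, -2, -4, +2, +4, +1, -2, -4
Step 2: Count signs: positive = 6, negative = 8.
Step 3: Under H0: P(positive) = 0.5, so the number of positives S ~ Bin(14, 0.5).
Step 4: Two-sided exact p-value = sum of Bin(14,0.5) probabilities at or below the observed probability = 0.790527.
Step 5: alpha = 0.05. fail to reject H0.

n_eff = 14, pos = 6, neg = 8, p = 0.790527, fail to reject H0.


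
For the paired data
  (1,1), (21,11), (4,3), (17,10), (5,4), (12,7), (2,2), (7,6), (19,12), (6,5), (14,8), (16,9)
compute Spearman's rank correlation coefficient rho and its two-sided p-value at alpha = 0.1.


Step 1: Rank x and y separately (midranks; no ties here).
rank(x): 1->1, 21->12, 4->3, 17->10, 5->4, 12->7, 2->2, 7->6, 19->11, 6->5, 14->8, 16->9
rank(y): 1->1, 11->11, 3->3, 10->10, 4->4, 7->7, 2->2, 6->6, 12->12, 5->5, 8->8, 9->9
Step 2: d_i = R_x(i) - R_y(i); compute d_i^2.
  (1-1)^2=0, (12-11)^2=1, (3-3)^2=0, (10-10)^2=0, (4-4)^2=0, (7-7)^2=0, (2-2)^2=0, (6-6)^2=0, (11-12)^2=1, (5-5)^2=0, (8-8)^2=0, (9-9)^2=0
sum(d^2) = 2.
Step 3: rho = 1 - 6*2 / (12*(12^2 - 1)) = 1 - 12/1716 = 0.993007.
Step 4: Under H0, t = rho * sqrt((n-2)/(1-rho^2)) = 26.5990 ~ t(10).
Step 5: Two-sided p-value from the t-distribution with 10 df = 0.000000.
Step 6: alpha = 0.1. reject H0.

rho = 0.9930, p = 0.000000, reject H0 at alpha = 0.1.


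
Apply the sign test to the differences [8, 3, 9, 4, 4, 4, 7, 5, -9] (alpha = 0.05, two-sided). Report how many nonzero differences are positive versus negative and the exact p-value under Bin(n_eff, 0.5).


Step 1: Discard zero differences. Original n = 9; n_eff = number of nonzero differences = 9.
Nonzero differences (with sign): +8, +3, +9, +4, +4, +4, +7, +5, -9
Step 2: Count signs: positive = 8, negative = 1.
Step 3: Under H0: P(positive) = 0.5, so the number of positives S ~ Bin(9, 0.5).
Step 4: Two-sided exact p-value = sum of Bin(9,0.5) probabilities at or below the observed probability = 0.039062.
Step 5: alpha = 0.05. reject H0.

n_eff = 9, pos = 8, neg = 1, p = 0.039062, reject H0.


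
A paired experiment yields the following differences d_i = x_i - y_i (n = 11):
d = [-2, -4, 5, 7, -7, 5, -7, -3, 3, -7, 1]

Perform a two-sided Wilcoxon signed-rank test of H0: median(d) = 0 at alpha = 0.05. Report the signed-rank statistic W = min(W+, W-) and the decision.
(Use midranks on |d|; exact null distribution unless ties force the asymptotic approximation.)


Step 1: Drop any zero differences (none here) and take |d_i|.
|d| = [2, 4, 5, 7, 7, 5, 7, 3, 3, 7, 1]
Step 2: Midrank |d_i| (ties get averaged ranks).
ranks: |2|->2, |4|->5, |5|->6.5, |7|->9.5, |7|->9.5, |5|->6.5, |7|->9.5, |3|->3.5, |3|->3.5, |7|->9.5, |1|->1
Step 3: Attach original signs; sum ranks with positive sign and with negative sign.
W+ = 6.5 + 9.5 + 6.5 + 3.5 + 1 = 27
W- = 2 + 5 + 9.5 + 9.5 + 3.5 + 9.5 = 39
(Check: W+ + W- = 66 should equal n(n+1)/2 = 66.)
Step 4: Test statistic W = min(W+, W-) = 27.
Step 5: Ties in |d|, so use the tie-corrected normal approximation.
        E[W] = n(n+1)/4 = 11*12/4 = 33.
        Tie groups: |d|=3 (t=2), |d|=5 (t=2), |d|=7 (t=4); sum(t^3 - t) = 72.
        Var[W] = n(n+1)(2n+1)/24 - sum(t^3-t)/48 = 3036/24 - 72/48 = 125.
        z = (W - E[W]) / sqrt(Var[W]) = (27 - 33) / 11.1803 = -0.5367.
        Two-sided p = 2*Phi(z) = 0.591505.
Step 6: alpha = 0.05. fail to reject H0.

W+ = 27, W- = 39, W = min = 27, p = 0.591505, fail to reject H0.


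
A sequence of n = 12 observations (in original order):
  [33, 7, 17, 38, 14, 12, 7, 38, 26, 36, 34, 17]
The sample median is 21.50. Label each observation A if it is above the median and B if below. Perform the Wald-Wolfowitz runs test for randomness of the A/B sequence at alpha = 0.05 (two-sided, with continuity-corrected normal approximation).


Step 1: Compute median = 21.50; label A = above, B = below.
Labels in order: ABBABBBAAAAB  (n_A = 6, n_B = 6)
Step 2: Count runs R = 6.
Step 3: Under H0 (random ordering), E[R] = 2*n_A*n_B/(n_A+n_B) + 1 = 2*6*6/12 + 1 = 7.0000.
        Var[R] = 2*n_A*n_B*(2*n_A*n_B - n_A - n_B) / ((n_A+n_B)^2 * (n_A+n_B-1)) = 4320/1584 = 2.7273.
        SD[R] = 1.6514.
Step 4: Continuity-corrected z = (R + 0.5 - E[R]) / SD[R] = (6 + 0.5 - 7.0000) / 1.6514 = -0.3028.
Step 5: Two-sided p-value via normal approximation = 2*(1 - Phi(|z|)) = 0.762069.
Step 6: alpha = 0.05. fail to reject H0.

R = 6, z = -0.3028, p = 0.762069, fail to reject H0.


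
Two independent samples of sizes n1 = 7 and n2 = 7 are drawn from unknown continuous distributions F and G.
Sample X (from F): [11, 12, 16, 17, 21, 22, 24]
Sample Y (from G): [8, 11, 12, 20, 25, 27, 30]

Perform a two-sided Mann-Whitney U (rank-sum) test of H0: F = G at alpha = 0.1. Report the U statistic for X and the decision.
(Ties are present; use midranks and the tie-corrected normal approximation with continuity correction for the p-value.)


Step 1: Combine and sort all 14 observations; assign midranks.
sorted (value, group): (8,Y), (11,X), (11,Y), (12,X), (12,Y), (16,X), (17,X), (20,Y), (21,X), (22,X), (24,X), (25,Y), (27,Y), (30,Y)
ranks: 8->1, 11->2.5, 11->2.5, 12->4.5, 12->4.5, 16->6, 17->7, 20->8, 21->9, 22->10, 24->11, 25->12, 27->13, 30->14
Step 2: Rank sum for X: R1 = 2.5 + 4.5 + 6 + 7 + 9 + 10 + 11 = 50.
Step 3: U_X = R1 - n1(n1+1)/2 = 50 - 7*8/2 = 50 - 28 = 22.
       U_Y = n1*n2 - U_X = 49 - 22 = 27.
Step 4: Ties are present, so use the tie-corrected normal approximation (with continuity correction) for the p-value.
Step 5: p-value = 0.797863; compare to alpha = 0.1. fail to reject H0.

U_X = 22, p = 0.797863, fail to reject H0 at alpha = 0.1.


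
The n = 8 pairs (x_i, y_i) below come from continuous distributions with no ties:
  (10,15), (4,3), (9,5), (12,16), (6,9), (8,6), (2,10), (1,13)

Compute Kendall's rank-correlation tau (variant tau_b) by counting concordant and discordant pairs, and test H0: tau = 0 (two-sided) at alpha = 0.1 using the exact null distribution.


Step 1: Enumerate the 28 unordered pairs (i,j) with i<j and classify each by sign(x_j-x_i) * sign(y_j-y_i).
  (1,2):dx=-6,dy=-12->C; (1,3):dx=-1,dy=-10->C; (1,4):dx=+2,dy=+1->C; (1,5):dx=-4,dy=-6->C
  (1,6):dx=-2,dy=-9->C; (1,7):dx=-8,dy=-5->C; (1,8):dx=-9,dy=-2->C; (2,3):dx=+5,dy=+2->C
  (2,4):dx=+8,dy=+13->C; (2,5):dx=+2,dy=+6->C; (2,6):dx=+4,dy=+3->C; (2,7):dx=-2,dy=+7->D
  (2,8):dx=-3,dy=+10->D; (3,4):dx=+3,dy=+11->C; (3,5):dx=-3,dy=+4->D; (3,6):dx=-1,dy=+1->D
  (3,7):dx=-7,dy=+5->D; (3,8):dx=-8,dy=+8->D; (4,5):dx=-6,dy=-7->C; (4,6):dx=-4,dy=-10->C
  (4,7):dx=-10,dy=-6->C; (4,8):dx=-11,dy=-3->C; (5,6):dx=+2,dy=-3->D; (5,7):dx=-4,dy=+1->D
  (5,8):dx=-5,dy=+4->D; (6,7):dx=-6,dy=+4->D; (6,8):dx=-7,dy=+7->D; (7,8):dx=-1,dy=+3->D
Step 2: C = 16, D = 12, total pairs = 28.
Step 3: tau = (C - D)/(n(n-1)/2) = (16 - 12)/28 = 0.142857.
Step 4: Exact two-sided p-value (enumerate n! = 40320 permutations of y under H0): p = 0.719544.
Step 5: alpha = 0.1. fail to reject H0.

tau_b = 0.1429 (C=16, D=12), p = 0.719544, fail to reject H0.


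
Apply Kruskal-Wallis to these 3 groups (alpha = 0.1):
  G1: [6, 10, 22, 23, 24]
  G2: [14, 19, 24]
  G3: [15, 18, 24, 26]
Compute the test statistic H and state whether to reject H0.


Step 1: Combine all N = 12 observations and assign midranks.
sorted (value, group, rank): (6,G1,1), (10,G1,2), (14,G2,3), (15,G3,4), (18,G3,5), (19,G2,6), (22,G1,7), (23,G1,8), (24,G1,10), (24,G2,10), (24,G3,10), (26,G3,12)
Step 2: Sum ranks within each group.
R_1 = 28 (n_1 = 5)
R_2 = 19 (n_2 = 3)
R_3 = 31 (n_3 = 4)
Step 3: H = 12/(N(N+1)) * sum(R_i^2/n_i) - 3(N+1)
     = 12/(12*13) * (28^2/5 + 19^2/3 + 31^2/4) - 3*13
     = 0.076923 * 517.383 - 39
     = 0.798718.
Step 4: Ties present; correction factor C = 1 - 24/(12^3 - 12) = 0.986014. Corrected H = 0.798718 / 0.986014 = 0.810047.
Step 5: Under H0, H ~ chi^2(2); p-value = 0.666961.
Step 6: alpha = 0.1. fail to reject H0.

H = 0.8100, df = 2, p = 0.666961, fail to reject H0.


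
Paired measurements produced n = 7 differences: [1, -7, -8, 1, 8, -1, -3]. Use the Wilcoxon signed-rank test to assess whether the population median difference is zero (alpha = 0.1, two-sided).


Step 1: Drop any zero differences (none here) and take |d_i|.
|d| = [1, 7, 8, 1, 8, 1, 3]
Step 2: Midrank |d_i| (ties get averaged ranks).
ranks: |1|->2, |7|->5, |8|->6.5, |1|->2, |8|->6.5, |1|->2, |3|->4
Step 3: Attach original signs; sum ranks with positive sign and with negative sign.
W+ = 2 + 2 + 6.5 = 10.5
W- = 5 + 6.5 + 2 + 4 = 17.5
(Check: W+ + W- = 28 should equal n(n+1)/2 = 28.)
Step 4: Test statistic W = min(W+, W-) = 10.5.
Step 5: Ties in |d|, so use the tie-corrected normal approximation.
        E[W] = n(n+1)/4 = 7*8/4 = 14.
        Tie groups: |d|=1 (t=3), |d|=8 (t=2); sum(t^3 - t) = 30.
        Var[W] = n(n+1)(2n+1)/24 - sum(t^3-t)/48 = 840/24 - 30/48 = 34.375.
        z = (W - E[W]) / sqrt(Var[W]) = (10.5 - 14) / 5.8630 = -0.5970.
        Two-sided p = 2*Phi(z) = 0.550533.
Step 6: alpha = 0.1. fail to reject H0.

W+ = 10.5, W- = 17.5, W = min = 10.5, p = 0.550533, fail to reject H0.


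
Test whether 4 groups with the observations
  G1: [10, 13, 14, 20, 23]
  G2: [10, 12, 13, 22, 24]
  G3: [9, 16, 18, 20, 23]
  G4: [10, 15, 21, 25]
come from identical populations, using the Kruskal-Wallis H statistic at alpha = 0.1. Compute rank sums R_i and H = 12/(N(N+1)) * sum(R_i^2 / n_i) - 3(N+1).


Step 1: Combine all N = 19 observations and assign midranks.
sorted (value, group, rank): (9,G3,1), (10,G1,3), (10,G2,3), (10,G4,3), (12,G2,5), (13,G1,6.5), (13,G2,6.5), (14,G1,8), (15,G4,9), (16,G3,10), (18,G3,11), (20,G1,12.5), (20,G3,12.5), (21,G4,14), (22,G2,15), (23,G1,16.5), (23,G3,16.5), (24,G2,18), (25,G4,19)
Step 2: Sum ranks within each group.
R_1 = 46.5 (n_1 = 5)
R_2 = 47.5 (n_2 = 5)
R_3 = 51 (n_3 = 5)
R_4 = 45 (n_4 = 4)
Step 3: H = 12/(N(N+1)) * sum(R_i^2/n_i) - 3(N+1)
     = 12/(19*20) * (46.5^2/5 + 47.5^2/5 + 51^2/5 + 45^2/4) - 3*20
     = 0.031579 * 1910.15 - 60
     = 0.320526.
Step 4: Ties present; correction factor C = 1 - 42/(19^3 - 19) = 0.993860. Corrected H = 0.320526 / 0.993860 = 0.322507.
Step 5: Under H0, H ~ chi^2(3); p-value = 0.955741.
Step 6: alpha = 0.1. fail to reject H0.

H = 0.3225, df = 3, p = 0.955741, fail to reject H0.


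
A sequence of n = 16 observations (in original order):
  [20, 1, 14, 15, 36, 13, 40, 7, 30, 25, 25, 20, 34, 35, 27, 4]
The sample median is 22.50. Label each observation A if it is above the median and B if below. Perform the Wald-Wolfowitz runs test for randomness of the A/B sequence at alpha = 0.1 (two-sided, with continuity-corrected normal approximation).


Step 1: Compute median = 22.50; label A = above, B = below.
Labels in order: BBBBABABAAABAAAB  (n_A = 8, n_B = 8)
Step 2: Count runs R = 9.
Step 3: Under H0 (random ordering), E[R] = 2*n_A*n_B/(n_A+n_B) + 1 = 2*8*8/16 + 1 = 9.0000.
        Var[R] = 2*n_A*n_B*(2*n_A*n_B - n_A - n_B) / ((n_A+n_B)^2 * (n_A+n_B-1)) = 14336/3840 = 3.7333.
        SD[R] = 1.9322.
Step 4: R = E[R], so z = 0 with no continuity correction.
Step 5: Two-sided p-value via normal approximation = 2*(1 - Phi(|z|)) = 1.000000.
Step 6: alpha = 0.1. fail to reject H0.

R = 9, z = 0.0000, p = 1.000000, fail to reject H0.


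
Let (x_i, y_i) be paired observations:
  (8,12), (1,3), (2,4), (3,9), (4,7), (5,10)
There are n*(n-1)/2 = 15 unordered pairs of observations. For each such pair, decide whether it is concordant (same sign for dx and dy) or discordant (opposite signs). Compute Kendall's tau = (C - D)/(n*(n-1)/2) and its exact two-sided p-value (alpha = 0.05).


Step 1: Enumerate the 15 unordered pairs (i,j) with i<j and classify each by sign(x_j-x_i) * sign(y_j-y_i).
  (1,2):dx=-7,dy=-9->C; (1,3):dx=-6,dy=-8->C; (1,4):dx=-5,dy=-3->C; (1,5):dx=-4,dy=-5->C
  (1,6):dx=-3,dy=-2->C; (2,3):dx=+1,dy=+1->C; (2,4):dx=+2,dy=+6->C; (2,5):dx=+3,dy=+4->C
  (2,6):dx=+4,dy=+7->C; (3,4):dx=+1,dy=+5->C; (3,5):dx=+2,dy=+3->C; (3,6):dx=+3,dy=+6->C
  (4,5):dx=+1,dy=-2->D; (4,6):dx=+2,dy=+1->C; (5,6):dx=+1,dy=+3->C
Step 2: C = 14, D = 1, total pairs = 15.
Step 3: tau = (C - D)/(n(n-1)/2) = (14 - 1)/15 = 0.866667.
Step 4: Exact two-sided p-value (enumerate n! = 720 permutations of y under H0): p = 0.016667.
Step 5: alpha = 0.05. reject H0.

tau_b = 0.8667 (C=14, D=1), p = 0.016667, reject H0.


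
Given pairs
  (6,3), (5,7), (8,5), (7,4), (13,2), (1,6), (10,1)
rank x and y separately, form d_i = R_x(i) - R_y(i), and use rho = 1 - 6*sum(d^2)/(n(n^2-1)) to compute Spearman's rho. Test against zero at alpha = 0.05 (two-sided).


Step 1: Rank x and y separately (midranks; no ties here).
rank(x): 6->3, 5->2, 8->5, 7->4, 13->7, 1->1, 10->6
rank(y): 3->3, 7->7, 5->5, 4->4, 2->2, 6->6, 1->1
Step 2: d_i = R_x(i) - R_y(i); compute d_i^2.
  (3-3)^2=0, (2-7)^2=25, (5-5)^2=0, (4-4)^2=0, (7-2)^2=25, (1-6)^2=25, (6-1)^2=25
sum(d^2) = 100.
Step 3: rho = 1 - 6*100 / (7*(7^2 - 1)) = 1 - 600/336 = -0.785714.
Step 4: Under H0, t = rho * sqrt((n-2)/(1-rho^2)) = -2.8402 ~ t(5).
Step 5: Two-sided p-value from the t-distribution with 5 df = 0.036238.
Step 6: alpha = 0.05. reject H0.

rho = -0.7857, p = 0.036238, reject H0 at alpha = 0.05.


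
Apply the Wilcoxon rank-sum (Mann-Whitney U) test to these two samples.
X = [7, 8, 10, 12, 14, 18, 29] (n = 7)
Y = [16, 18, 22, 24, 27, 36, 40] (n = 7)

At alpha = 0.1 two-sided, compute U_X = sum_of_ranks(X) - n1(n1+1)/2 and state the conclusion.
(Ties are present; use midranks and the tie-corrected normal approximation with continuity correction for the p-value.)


Step 1: Combine and sort all 14 observations; assign midranks.
sorted (value, group): (7,X), (8,X), (10,X), (12,X), (14,X), (16,Y), (18,X), (18,Y), (22,Y), (24,Y), (27,Y), (29,X), (36,Y), (40,Y)
ranks: 7->1, 8->2, 10->3, 12->4, 14->5, 16->6, 18->7.5, 18->7.5, 22->9, 24->10, 27->11, 29->12, 36->13, 40->14
Step 2: Rank sum for X: R1 = 1 + 2 + 3 + 4 + 5 + 7.5 + 12 = 34.5.
Step 3: U_X = R1 - n1(n1+1)/2 = 34.5 - 7*8/2 = 34.5 - 28 = 6.5.
       U_Y = n1*n2 - U_X = 49 - 6.5 = 42.5.
Step 4: Ties are present, so use the tie-corrected normal approximation (with continuity correction) for the p-value.
Step 5: p-value = 0.025187; compare to alpha = 0.1. reject H0.

U_X = 6.5, p = 0.025187, reject H0 at alpha = 0.1.


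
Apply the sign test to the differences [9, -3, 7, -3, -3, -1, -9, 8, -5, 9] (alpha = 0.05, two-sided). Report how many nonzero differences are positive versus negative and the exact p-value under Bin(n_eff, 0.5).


Step 1: Discard zero differences. Original n = 10; n_eff = number of nonzero differences = 10.
Nonzero differences (with sign): +9, -3, +7, -3, -3, -1, -9, +8, -5, +9
Step 2: Count signs: positive = 4, negative = 6.
Step 3: Under H0: P(positive) = 0.5, so the number of positives S ~ Bin(10, 0.5).
Step 4: Two-sided exact p-value = sum of Bin(10,0.5) probabilities at or below the observed probability = 0.753906.
Step 5: alpha = 0.05. fail to reject H0.

n_eff = 10, pos = 4, neg = 6, p = 0.753906, fail to reject H0.


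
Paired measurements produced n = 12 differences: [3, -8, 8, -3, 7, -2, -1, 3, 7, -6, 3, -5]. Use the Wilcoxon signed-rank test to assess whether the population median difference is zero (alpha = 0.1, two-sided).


Step 1: Drop any zero differences (none here) and take |d_i|.
|d| = [3, 8, 8, 3, 7, 2, 1, 3, 7, 6, 3, 5]
Step 2: Midrank |d_i| (ties get averaged ranks).
ranks: |3|->4.5, |8|->11.5, |8|->11.5, |3|->4.5, |7|->9.5, |2|->2, |1|->1, |3|->4.5, |7|->9.5, |6|->8, |3|->4.5, |5|->7
Step 3: Attach original signs; sum ranks with positive sign and with negative sign.
W+ = 4.5 + 11.5 + 9.5 + 4.5 + 9.5 + 4.5 = 44
W- = 11.5 + 4.5 + 2 + 1 + 8 + 7 = 34
(Check: W+ + W- = 78 should equal n(n+1)/2 = 78.)
Step 4: Test statistic W = min(W+, W-) = 34.
Step 5: Ties in |d|, so use the tie-corrected normal approximation.
        E[W] = n(n+1)/4 = 12*13/4 = 39.
        Tie groups: |d|=3 (t=4), |d|=7 (t=2), |d|=8 (t=2); sum(t^3 - t) = 72.
        Var[W] = n(n+1)(2n+1)/24 - sum(t^3-t)/48 = 3900/24 - 72/48 = 161.
        z = (W - E[W]) / sqrt(Var[W]) = (34 - 39) / 12.6886 = -0.3941.
        Two-sided p = 2*Phi(z) = 0.693540.
Step 6: alpha = 0.1. fail to reject H0.

W+ = 44, W- = 34, W = min = 34, p = 0.693540, fail to reject H0.


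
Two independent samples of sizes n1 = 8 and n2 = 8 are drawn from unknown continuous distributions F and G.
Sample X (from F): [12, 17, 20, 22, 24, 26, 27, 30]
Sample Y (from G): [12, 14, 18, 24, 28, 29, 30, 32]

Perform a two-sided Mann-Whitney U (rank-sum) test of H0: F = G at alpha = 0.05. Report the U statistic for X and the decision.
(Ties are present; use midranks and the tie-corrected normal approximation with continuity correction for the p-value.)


Step 1: Combine and sort all 16 observations; assign midranks.
sorted (value, group): (12,X), (12,Y), (14,Y), (17,X), (18,Y), (20,X), (22,X), (24,X), (24,Y), (26,X), (27,X), (28,Y), (29,Y), (30,X), (30,Y), (32,Y)
ranks: 12->1.5, 12->1.5, 14->3, 17->4, 18->5, 20->6, 22->7, 24->8.5, 24->8.5, 26->10, 27->11, 28->12, 29->13, 30->14.5, 30->14.5, 32->16
Step 2: Rank sum for X: R1 = 1.5 + 4 + 6 + 7 + 8.5 + 10 + 11 + 14.5 = 62.5.
Step 3: U_X = R1 - n1(n1+1)/2 = 62.5 - 8*9/2 = 62.5 - 36 = 26.5.
       U_Y = n1*n2 - U_X = 64 - 26.5 = 37.5.
Step 4: Ties are present, so use the tie-corrected normal approximation (with continuity correction) for the p-value.
Step 5: p-value = 0.598703; compare to alpha = 0.05. fail to reject H0.

U_X = 26.5, p = 0.598703, fail to reject H0 at alpha = 0.05.


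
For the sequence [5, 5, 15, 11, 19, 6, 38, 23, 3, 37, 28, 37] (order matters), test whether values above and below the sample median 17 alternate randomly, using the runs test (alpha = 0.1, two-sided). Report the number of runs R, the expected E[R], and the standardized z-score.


Step 1: Compute median = 17; label A = above, B = below.
Labels in order: BBBBABAABAAA  (n_A = 6, n_B = 6)
Step 2: Count runs R = 6.
Step 3: Under H0 (random ordering), E[R] = 2*n_A*n_B/(n_A+n_B) + 1 = 2*6*6/12 + 1 = 7.0000.
        Var[R] = 2*n_A*n_B*(2*n_A*n_B - n_A - n_B) / ((n_A+n_B)^2 * (n_A+n_B-1)) = 4320/1584 = 2.7273.
        SD[R] = 1.6514.
Step 4: Continuity-corrected z = (R + 0.5 - E[R]) / SD[R] = (6 + 0.5 - 7.0000) / 1.6514 = -0.3028.
Step 5: Two-sided p-value via normal approximation = 2*(1 - Phi(|z|)) = 0.762069.
Step 6: alpha = 0.1. fail to reject H0.

R = 6, z = -0.3028, p = 0.762069, fail to reject H0.


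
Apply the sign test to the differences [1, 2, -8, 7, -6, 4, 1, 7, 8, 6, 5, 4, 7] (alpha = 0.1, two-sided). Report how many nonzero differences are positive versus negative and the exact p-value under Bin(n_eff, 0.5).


Step 1: Discard zero differences. Original n = 13; n_eff = number of nonzero differences = 13.
Nonzero differences (with sign): +1, +2, -8, +7, -6, +4, +1, +7, +8, +6, +5, +4, +7
Step 2: Count signs: positive = 11, negative = 2.
Step 3: Under H0: P(positive) = 0.5, so the number of positives S ~ Bin(13, 0.5).
Step 4: Two-sided exact p-value = sum of Bin(13,0.5) probabilities at or below the observed probability = 0.022461.
Step 5: alpha = 0.1. reject H0.

n_eff = 13, pos = 11, neg = 2, p = 0.022461, reject H0.


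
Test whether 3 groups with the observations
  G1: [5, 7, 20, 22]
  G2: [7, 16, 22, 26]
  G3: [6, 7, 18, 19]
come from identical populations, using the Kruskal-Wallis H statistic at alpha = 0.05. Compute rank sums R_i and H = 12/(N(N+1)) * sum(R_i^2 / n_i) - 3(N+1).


Step 1: Combine all N = 12 observations and assign midranks.
sorted (value, group, rank): (5,G1,1), (6,G3,2), (7,G1,4), (7,G2,4), (7,G3,4), (16,G2,6), (18,G3,7), (19,G3,8), (20,G1,9), (22,G1,10.5), (22,G2,10.5), (26,G2,12)
Step 2: Sum ranks within each group.
R_1 = 24.5 (n_1 = 4)
R_2 = 32.5 (n_2 = 4)
R_3 = 21 (n_3 = 4)
Step 3: H = 12/(N(N+1)) * sum(R_i^2/n_i) - 3(N+1)
     = 12/(12*13) * (24.5^2/4 + 32.5^2/4 + 21^2/4) - 3*13
     = 0.076923 * 524.375 - 39
     = 1.336538.
Step 4: Ties present; correction factor C = 1 - 30/(12^3 - 12) = 0.982517. Corrected H = 1.336538 / 0.982517 = 1.360320.
Step 5: Under H0, H ~ chi^2(2); p-value = 0.506536.
Step 6: alpha = 0.05. fail to reject H0.

H = 1.3603, df = 2, p = 0.506536, fail to reject H0.


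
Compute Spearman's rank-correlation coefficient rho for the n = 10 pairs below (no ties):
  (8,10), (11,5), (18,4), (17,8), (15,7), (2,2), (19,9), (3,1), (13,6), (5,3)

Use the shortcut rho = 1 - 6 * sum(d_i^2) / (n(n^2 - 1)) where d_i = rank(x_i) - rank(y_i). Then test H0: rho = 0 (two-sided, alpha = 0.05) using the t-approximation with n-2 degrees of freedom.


Step 1: Rank x and y separately (midranks; no ties here).
rank(x): 8->4, 11->5, 18->9, 17->8, 15->7, 2->1, 19->10, 3->2, 13->6, 5->3
rank(y): 10->10, 5->5, 4->4, 8->8, 7->7, 2->2, 9->9, 1->1, 6->6, 3->3
Step 2: d_i = R_x(i) - R_y(i); compute d_i^2.
  (4-10)^2=36, (5-5)^2=0, (9-4)^2=25, (8-8)^2=0, (7-7)^2=0, (1-2)^2=1, (10-9)^2=1, (2-1)^2=1, (6-6)^2=0, (3-3)^2=0
sum(d^2) = 64.
Step 3: rho = 1 - 6*64 / (10*(10^2 - 1)) = 1 - 384/990 = 0.612121.
Step 4: Under H0, t = rho * sqrt((n-2)/(1-rho^2)) = 2.1895 ~ t(8).
Step 5: Two-sided p-value from the t-distribution with 8 df = 0.059972.
Step 6: alpha = 0.05. fail to reject H0.

rho = 0.6121, p = 0.059972, fail to reject H0 at alpha = 0.05.


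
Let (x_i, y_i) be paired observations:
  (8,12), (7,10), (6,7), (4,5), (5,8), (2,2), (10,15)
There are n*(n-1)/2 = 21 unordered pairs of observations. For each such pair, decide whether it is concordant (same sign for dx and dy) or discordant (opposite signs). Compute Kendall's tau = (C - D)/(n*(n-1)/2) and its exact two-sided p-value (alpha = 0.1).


Step 1: Enumerate the 21 unordered pairs (i,j) with i<j and classify each by sign(x_j-x_i) * sign(y_j-y_i).
  (1,2):dx=-1,dy=-2->C; (1,3):dx=-2,dy=-5->C; (1,4):dx=-4,dy=-7->C; (1,5):dx=-3,dy=-4->C
  (1,6):dx=-6,dy=-10->C; (1,7):dx=+2,dy=+3->C; (2,3):dx=-1,dy=-3->C; (2,4):dx=-3,dy=-5->C
  (2,5):dx=-2,dy=-2->C; (2,6):dx=-5,dy=-8->C; (2,7):dx=+3,dy=+5->C; (3,4):dx=-2,dy=-2->C
  (3,5):dx=-1,dy=+1->D; (3,6):dx=-4,dy=-5->C; (3,7):dx=+4,dy=+8->C; (4,5):dx=+1,dy=+3->C
  (4,6):dx=-2,dy=-3->C; (4,7):dx=+6,dy=+10->C; (5,6):dx=-3,dy=-6->C; (5,7):dx=+5,dy=+7->C
  (6,7):dx=+8,dy=+13->C
Step 2: C = 20, D = 1, total pairs = 21.
Step 3: tau = (C - D)/(n(n-1)/2) = (20 - 1)/21 = 0.904762.
Step 4: Exact two-sided p-value (enumerate n! = 5040 permutations of y under H0): p = 0.002778.
Step 5: alpha = 0.1. reject H0.

tau_b = 0.9048 (C=20, D=1), p = 0.002778, reject H0.


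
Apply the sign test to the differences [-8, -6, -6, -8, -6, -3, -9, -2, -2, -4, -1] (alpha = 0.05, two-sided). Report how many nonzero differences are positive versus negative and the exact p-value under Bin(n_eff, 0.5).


Step 1: Discard zero differences. Original n = 11; n_eff = number of nonzero differences = 11.
Nonzero differences (with sign): -8, -6, -6, -8, -6, -3, -9, -2, -2, -4, -1
Step 2: Count signs: positive = 0, negative = 11.
Step 3: Under H0: P(positive) = 0.5, so the number of positives S ~ Bin(11, 0.5).
Step 4: Two-sided exact p-value = sum of Bin(11,0.5) probabilities at or below the observed probability = 0.000977.
Step 5: alpha = 0.05. reject H0.

n_eff = 11, pos = 0, neg = 11, p = 0.000977, reject H0.


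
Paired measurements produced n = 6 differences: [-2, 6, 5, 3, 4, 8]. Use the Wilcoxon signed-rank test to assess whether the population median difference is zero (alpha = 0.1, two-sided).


Step 1: Drop any zero differences (none here) and take |d_i|.
|d| = [2, 6, 5, 3, 4, 8]
Step 2: Midrank |d_i| (ties get averaged ranks).
ranks: |2|->1, |6|->5, |5|->4, |3|->2, |4|->3, |8|->6
Step 3: Attach original signs; sum ranks with positive sign and with negative sign.
W+ = 5 + 4 + 2 + 3 + 6 = 20
W- = 1 = 1
(Check: W+ + W- = 21 should equal n(n+1)/2 = 21.)
Step 4: Test statistic W = min(W+, W-) = 1.
Step 5: No ties, so the exact null distribution over the 2^6 = 64 sign assignments gives the two-sided p-value = 0.062500.
Step 6: alpha = 0.1. reject H0.

W+ = 20, W- = 1, W = min = 1, p = 0.062500, reject H0.


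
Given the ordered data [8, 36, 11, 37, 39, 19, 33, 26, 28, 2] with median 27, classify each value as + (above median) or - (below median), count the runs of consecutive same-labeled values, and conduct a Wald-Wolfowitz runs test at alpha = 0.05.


Step 1: Compute median = 27; label A = above, B = below.
Labels in order: BABAABABAB  (n_A = 5, n_B = 5)
Step 2: Count runs R = 9.
Step 3: Under H0 (random ordering), E[R] = 2*n_A*n_B/(n_A+n_B) + 1 = 2*5*5/10 + 1 = 6.0000.
        Var[R] = 2*n_A*n_B*(2*n_A*n_B - n_A - n_B) / ((n_A+n_B)^2 * (n_A+n_B-1)) = 2000/900 = 2.2222.
        SD[R] = 1.4907.
Step 4: Continuity-corrected z = (R - 0.5 - E[R]) / SD[R] = (9 - 0.5 - 6.0000) / 1.4907 = 1.6771.
Step 5: Two-sided p-value via normal approximation = 2*(1 - Phi(|z|)) = 0.093533.
Step 6: alpha = 0.05. fail to reject H0.

R = 9, z = 1.6771, p = 0.093533, fail to reject H0.


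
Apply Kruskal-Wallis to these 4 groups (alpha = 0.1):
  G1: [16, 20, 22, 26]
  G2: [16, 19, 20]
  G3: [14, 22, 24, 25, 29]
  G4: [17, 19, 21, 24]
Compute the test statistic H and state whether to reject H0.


Step 1: Combine all N = 16 observations and assign midranks.
sorted (value, group, rank): (14,G3,1), (16,G1,2.5), (16,G2,2.5), (17,G4,4), (19,G2,5.5), (19,G4,5.5), (20,G1,7.5), (20,G2,7.5), (21,G4,9), (22,G1,10.5), (22,G3,10.5), (24,G3,12.5), (24,G4,12.5), (25,G3,14), (26,G1,15), (29,G3,16)
Step 2: Sum ranks within each group.
R_1 = 35.5 (n_1 = 4)
R_2 = 15.5 (n_2 = 3)
R_3 = 54 (n_3 = 5)
R_4 = 31 (n_4 = 4)
Step 3: H = 12/(N(N+1)) * sum(R_i^2/n_i) - 3(N+1)
     = 12/(16*17) * (35.5^2/4 + 15.5^2/3 + 54^2/5 + 31^2/4) - 3*17
     = 0.044118 * 1218.6 - 51
     = 2.761581.
Step 4: Ties present; correction factor C = 1 - 30/(16^3 - 16) = 0.992647. Corrected H = 2.761581 / 0.992647 = 2.782037.
Step 5: Under H0, H ~ chi^2(3); p-value = 0.426465.
Step 6: alpha = 0.1. fail to reject H0.

H = 2.7820, df = 3, p = 0.426465, fail to reject H0.


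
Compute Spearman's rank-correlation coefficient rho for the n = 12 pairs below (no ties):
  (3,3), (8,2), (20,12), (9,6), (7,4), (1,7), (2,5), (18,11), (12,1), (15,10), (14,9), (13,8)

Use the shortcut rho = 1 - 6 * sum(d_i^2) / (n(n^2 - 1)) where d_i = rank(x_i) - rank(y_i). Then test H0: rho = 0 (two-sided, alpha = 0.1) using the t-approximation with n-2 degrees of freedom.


Step 1: Rank x and y separately (midranks; no ties here).
rank(x): 3->3, 8->5, 20->12, 9->6, 7->4, 1->1, 2->2, 18->11, 12->7, 15->10, 14->9, 13->8
rank(y): 3->3, 2->2, 12->12, 6->6, 4->4, 7->7, 5->5, 11->11, 1->1, 10->10, 9->9, 8->8
Step 2: d_i = R_x(i) - R_y(i); compute d_i^2.
  (3-3)^2=0, (5-2)^2=9, (12-12)^2=0, (6-6)^2=0, (4-4)^2=0, (1-7)^2=36, (2-5)^2=9, (11-11)^2=0, (7-1)^2=36, (10-10)^2=0, (9-9)^2=0, (8-8)^2=0
sum(d^2) = 90.
Step 3: rho = 1 - 6*90 / (12*(12^2 - 1)) = 1 - 540/1716 = 0.685315.
Step 4: Under H0, t = rho * sqrt((n-2)/(1-rho^2)) = 2.9759 ~ t(10).
Step 5: Two-sided p-value from the t-distribution with 10 df = 0.013906.
Step 6: alpha = 0.1. reject H0.

rho = 0.6853, p = 0.013906, reject H0 at alpha = 0.1.


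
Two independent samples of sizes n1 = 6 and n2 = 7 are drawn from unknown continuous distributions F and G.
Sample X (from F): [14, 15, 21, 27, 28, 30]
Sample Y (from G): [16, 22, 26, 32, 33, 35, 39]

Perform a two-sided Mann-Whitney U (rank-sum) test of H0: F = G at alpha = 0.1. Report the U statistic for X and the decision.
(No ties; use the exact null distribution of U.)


Step 1: Combine and sort all 13 observations; assign midranks.
sorted (value, group): (14,X), (15,X), (16,Y), (21,X), (22,Y), (26,Y), (27,X), (28,X), (30,X), (32,Y), (33,Y), (35,Y), (39,Y)
ranks: 14->1, 15->2, 16->3, 21->4, 22->5, 26->6, 27->7, 28->8, 30->9, 32->10, 33->11, 35->12, 39->13
Step 2: Rank sum for X: R1 = 1 + 2 + 4 + 7 + 8 + 9 = 31.
Step 3: U_X = R1 - n1(n1+1)/2 = 31 - 6*7/2 = 31 - 21 = 10.
       U_Y = n1*n2 - U_X = 42 - 10 = 32.
Step 4: No ties, so the exact null distribution of U (based on enumerating the C(13,6) = 1716 equally likely rank assignments) gives the two-sided p-value.
Step 5: p-value = 0.137529; compare to alpha = 0.1. fail to reject H0.

U_X = 10, p = 0.137529, fail to reject H0 at alpha = 0.1.


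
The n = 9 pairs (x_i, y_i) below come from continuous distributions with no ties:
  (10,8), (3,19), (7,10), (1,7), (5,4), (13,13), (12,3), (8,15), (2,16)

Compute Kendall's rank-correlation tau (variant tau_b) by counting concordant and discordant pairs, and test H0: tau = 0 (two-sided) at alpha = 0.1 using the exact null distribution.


Step 1: Enumerate the 36 unordered pairs (i,j) with i<j and classify each by sign(x_j-x_i) * sign(y_j-y_i).
  (1,2):dx=-7,dy=+11->D; (1,3):dx=-3,dy=+2->D; (1,4):dx=-9,dy=-1->C; (1,5):dx=-5,dy=-4->C
  (1,6):dx=+3,dy=+5->C; (1,7):dx=+2,dy=-5->D; (1,8):dx=-2,dy=+7->D; (1,9):dx=-8,dy=+8->D
  (2,3):dx=+4,dy=-9->D; (2,4):dx=-2,dy=-12->C; (2,5):dx=+2,dy=-15->D; (2,6):dx=+10,dy=-6->D
  (2,7):dx=+9,dy=-16->D; (2,8):dx=+5,dy=-4->D; (2,9):dx=-1,dy=-3->C; (3,4):dx=-6,dy=-3->C
  (3,5):dx=-2,dy=-6->C; (3,6):dx=+6,dy=+3->C; (3,7):dx=+5,dy=-7->D; (3,8):dx=+1,dy=+5->C
  (3,9):dx=-5,dy=+6->D; (4,5):dx=+4,dy=-3->D; (4,6):dx=+12,dy=+6->C; (4,7):dx=+11,dy=-4->D
  (4,8):dx=+7,dy=+8->C; (4,9):dx=+1,dy=+9->C; (5,6):dx=+8,dy=+9->C; (5,7):dx=+7,dy=-1->D
  (5,8):dx=+3,dy=+11->C; (5,9):dx=-3,dy=+12->D; (6,7):dx=-1,dy=-10->C; (6,8):dx=-5,dy=+2->D
  (6,9):dx=-11,dy=+3->D; (7,8):dx=-4,dy=+12->D; (7,9):dx=-10,dy=+13->D; (8,9):dx=-6,dy=+1->D
Step 2: C = 15, D = 21, total pairs = 36.
Step 3: tau = (C - D)/(n(n-1)/2) = (15 - 21)/36 = -0.166667.
Step 4: Exact two-sided p-value (enumerate n! = 362880 permutations of y under H0): p = 0.612202.
Step 5: alpha = 0.1. fail to reject H0.

tau_b = -0.1667 (C=15, D=21), p = 0.612202, fail to reject H0.


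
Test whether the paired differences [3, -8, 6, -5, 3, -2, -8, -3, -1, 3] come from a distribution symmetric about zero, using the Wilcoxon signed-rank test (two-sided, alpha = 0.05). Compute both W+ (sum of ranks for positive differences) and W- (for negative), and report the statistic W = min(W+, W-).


Step 1: Drop any zero differences (none here) and take |d_i|.
|d| = [3, 8, 6, 5, 3, 2, 8, 3, 1, 3]
Step 2: Midrank |d_i| (ties get averaged ranks).
ranks: |3|->4.5, |8|->9.5, |6|->8, |5|->7, |3|->4.5, |2|->2, |8|->9.5, |3|->4.5, |1|->1, |3|->4.5
Step 3: Attach original signs; sum ranks with positive sign and with negative sign.
W+ = 4.5 + 8 + 4.5 + 4.5 = 21.5
W- = 9.5 + 7 + 2 + 9.5 + 4.5 + 1 = 33.5
(Check: W+ + W- = 55 should equal n(n+1)/2 = 55.)
Step 4: Test statistic W = min(W+, W-) = 21.5.
Step 5: Ties in |d|, so use the tie-corrected normal approximation.
        E[W] = n(n+1)/4 = 10*11/4 = 27.5.
        Tie groups: |d|=3 (t=4), |d|=8 (t=2); sum(t^3 - t) = 66.
        Var[W] = n(n+1)(2n+1)/24 - sum(t^3-t)/48 = 2310/24 - 66/48 = 94.875.
        z = (W - E[W]) / sqrt(Var[W]) = (21.5 - 27.5) / 9.7404 = -0.6160.
        Two-sided p = 2*Phi(z) = 0.537900.
Step 6: alpha = 0.05. fail to reject H0.

W+ = 21.5, W- = 33.5, W = min = 21.5, p = 0.537900, fail to reject H0.


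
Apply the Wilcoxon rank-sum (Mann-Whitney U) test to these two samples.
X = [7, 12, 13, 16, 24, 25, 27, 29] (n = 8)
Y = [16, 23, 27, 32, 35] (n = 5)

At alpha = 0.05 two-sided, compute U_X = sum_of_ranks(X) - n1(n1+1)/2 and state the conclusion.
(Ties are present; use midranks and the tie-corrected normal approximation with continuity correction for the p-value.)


Step 1: Combine and sort all 13 observations; assign midranks.
sorted (value, group): (7,X), (12,X), (13,X), (16,X), (16,Y), (23,Y), (24,X), (25,X), (27,X), (27,Y), (29,X), (32,Y), (35,Y)
ranks: 7->1, 12->2, 13->3, 16->4.5, 16->4.5, 23->6, 24->7, 25->8, 27->9.5, 27->9.5, 29->11, 32->12, 35->13
Step 2: Rank sum for X: R1 = 1 + 2 + 3 + 4.5 + 7 + 8 + 9.5 + 11 = 46.
Step 3: U_X = R1 - n1(n1+1)/2 = 46 - 8*9/2 = 46 - 36 = 10.
       U_Y = n1*n2 - U_X = 40 - 10 = 30.
Step 4: Ties are present, so use the tie-corrected normal approximation (with continuity correction) for the p-value.
Step 5: p-value = 0.163169; compare to alpha = 0.05. fail to reject H0.

U_X = 10, p = 0.163169, fail to reject H0 at alpha = 0.05.


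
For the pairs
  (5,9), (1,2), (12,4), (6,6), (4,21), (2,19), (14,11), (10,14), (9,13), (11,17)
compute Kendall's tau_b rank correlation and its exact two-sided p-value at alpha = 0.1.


Step 1: Enumerate the 45 unordered pairs (i,j) with i<j and classify each by sign(x_j-x_i) * sign(y_j-y_i).
  (1,2):dx=-4,dy=-7->C; (1,3):dx=+7,dy=-5->D; (1,4):dx=+1,dy=-3->D; (1,5):dx=-1,dy=+12->D
  (1,6):dx=-3,dy=+10->D; (1,7):dx=+9,dy=+2->C; (1,8):dx=+5,dy=+5->C; (1,9):dx=+4,dy=+4->C
  (1,10):dx=+6,dy=+8->C; (2,3):dx=+11,dy=+2->C; (2,4):dx=+5,dy=+4->C; (2,5):dx=+3,dy=+19->C
  (2,6):dx=+1,dy=+17->C; (2,7):dx=+13,dy=+9->C; (2,8):dx=+9,dy=+12->C; (2,9):dx=+8,dy=+11->C
  (2,10):dx=+10,dy=+15->C; (3,4):dx=-6,dy=+2->D; (3,5):dx=-8,dy=+17->D; (3,6):dx=-10,dy=+15->D
  (3,7):dx=+2,dy=+7->C; (3,8):dx=-2,dy=+10->D; (3,9):dx=-3,dy=+9->D; (3,10):dx=-1,dy=+13->D
  (4,5):dx=-2,dy=+15->D; (4,6):dx=-4,dy=+13->D; (4,7):dx=+8,dy=+5->C; (4,8):dx=+4,dy=+8->C
  (4,9):dx=+3,dy=+7->C; (4,10):dx=+5,dy=+11->C; (5,6):dx=-2,dy=-2->C; (5,7):dx=+10,dy=-10->D
  (5,8):dx=+6,dy=-7->D; (5,9):dx=+5,dy=-8->D; (5,10):dx=+7,dy=-4->D; (6,7):dx=+12,dy=-8->D
  (6,8):dx=+8,dy=-5->D; (6,9):dx=+7,dy=-6->D; (6,10):dx=+9,dy=-2->D; (7,8):dx=-4,dy=+3->D
  (7,9):dx=-5,dy=+2->D; (7,10):dx=-3,dy=+6->D; (8,9):dx=-1,dy=-1->C; (8,10):dx=+1,dy=+3->C
  (9,10):dx=+2,dy=+4->C
Step 2: C = 22, D = 23, total pairs = 45.
Step 3: tau = (C - D)/(n(n-1)/2) = (22 - 23)/45 = -0.022222.
Step 4: Exact two-sided p-value (enumerate n! = 3628800 permutations of y under H0): p = 1.000000.
Step 5: alpha = 0.1. fail to reject H0.

tau_b = -0.0222 (C=22, D=23), p = 1.000000, fail to reject H0.
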